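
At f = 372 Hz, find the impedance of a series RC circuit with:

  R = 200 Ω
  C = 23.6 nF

Step 1 — Angular frequency: ω = 2π·f = 2π·372 = 2337 rad/s.
Step 2 — Component impedances:
  R: Z = R = 200 Ω
  C: Z = 1/(jωC) = -j/(ω·C) = 0 - j1.813e+04 Ω
Step 3 — Series combination: Z_total = R + C = 200 - j1.813e+04 Ω = 1.813e+04∠-89.4° Ω.

Z = 200 - j1.813e+04 Ω = 1.813e+04∠-89.4° Ω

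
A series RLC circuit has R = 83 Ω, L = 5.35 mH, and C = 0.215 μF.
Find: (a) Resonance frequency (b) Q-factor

Step 1 — Resonance condition Im(Z)=0 gives ω₀ = 1/√(LC).
Step 2 — ω₀ = 1/√(0.00535·2.15e-07) = 2.949e+04 rad/s.
Step 3 — f₀ = ω₀/(2π) = 4693 Hz.
Step 4 — Series Q: Q = ω₀L/R = 2.949e+04·0.00535/83 = 1.901.

(a) f₀ = 4693 Hz  (b) Q = 1.901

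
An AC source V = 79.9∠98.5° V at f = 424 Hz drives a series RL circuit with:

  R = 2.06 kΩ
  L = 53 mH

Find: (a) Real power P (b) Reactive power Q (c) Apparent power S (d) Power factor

Step 1 — Angular frequency: ω = 2π·f = 2π·424 = 2664 rad/s.
Step 2 — Component impedances:
  R: Z = R = 2060 Ω
  L: Z = jωL = j·2664·0.053 = 0 + j141.2 Ω
Step 3 — Series combination: Z_total = R + L = 2060 + j141.2 Ω = 2065∠3.9° Ω.
Step 4 — Source phasor: V = 79.9∠98.5° V = -11.81 + j79.02 V.
Step 5 — Current: I = V / Z = -0.003089 + j0.03857 A = 0.0387∠94.6° A.
Step 6 — Complex power: S = V·I* = 3.085 + j0.2114 VA.
Step 7 — Real power: P = Re(S) = 3.085 W.
Step 8 — Reactive power: Q = Im(S) = 0.2114 VAR.
Step 9 — Apparent power: |S| = 3.092 VA.
Step 10 — Power factor: PF = P/|S| = 0.9977 (lagging).

(a) P = 3.085 W  (b) Q = 0.2114 VAR  (c) S = 3.092 VA  (d) PF = 0.9977 (lagging)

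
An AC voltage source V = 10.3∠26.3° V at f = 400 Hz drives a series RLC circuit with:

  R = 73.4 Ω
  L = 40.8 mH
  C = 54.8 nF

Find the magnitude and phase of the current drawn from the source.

Step 1 — Angular frequency: ω = 2π·f = 2π·400 = 2513 rad/s.
Step 2 — Component impedances:
  R: Z = R = 73.4 Ω
  L: Z = jωL = j·2513·0.0408 = 0 + j102.5 Ω
  C: Z = 1/(jωC) = -j/(ω·C) = 0 - j7261 Ω
Step 3 — Series combination: Z_total = R + L + C = 73.4 - j7158 Ω = 7159∠-89.4° Ω.
Step 4 — Source phasor: V = 10.3∠26.3° V = 9.234 + j4.564 V.
Step 5 — Ohm's law: I = V / Z_total = (9.234 + j4.564) / (73.4 - j7158) = -0.0006242 + j0.001296 A.
Step 6 — Convert to polar: |I| = 0.001439 A, ∠I = 115.7°.

I = 0.001439∠115.7° A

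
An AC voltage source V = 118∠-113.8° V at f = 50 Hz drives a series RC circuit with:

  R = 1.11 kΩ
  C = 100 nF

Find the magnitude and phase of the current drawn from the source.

Step 1 — Angular frequency: ω = 2π·f = 2π·50 = 314.2 rad/s.
Step 2 — Component impedances:
  R: Z = R = 1110 Ω
  C: Z = 1/(jωC) = -j/(ω·C) = 0 - j3.183e+04 Ω
Step 3 — Series combination: Z_total = R + C = 1110 - j3.183e+04 Ω = 3.185e+04∠-88.0° Ω.
Step 4 — Source phasor: V = 118∠-113.8° V = -47.62 - j108 V.
Step 5 — Ohm's law: I = V / Z_total = (-47.62 - j108) / (1110 - j3.183e+04) = 0.003336 - j0.001612 A.
Step 6 — Convert to polar: |I| = 0.003705 A, ∠I = -25.8°.

I = 0.003705∠-25.8° A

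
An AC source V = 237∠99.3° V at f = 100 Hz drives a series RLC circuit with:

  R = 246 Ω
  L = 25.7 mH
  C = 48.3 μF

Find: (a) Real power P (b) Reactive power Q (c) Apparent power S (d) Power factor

Step 1 — Angular frequency: ω = 2π·f = 2π·100 = 628.3 rad/s.
Step 2 — Component impedances:
  R: Z = R = 246 Ω
  L: Z = jωL = j·628.3·0.0257 = 0 + j16.15 Ω
  C: Z = 1/(jωC) = -j/(ω·C) = 0 - j32.95 Ω
Step 3 — Series combination: Z_total = R + L + C = 246 - j16.8 Ω = 246.6∠-3.9° Ω.
Step 4 — Source phasor: V = 237∠99.3° V = -38.3 + j233.9 V.
Step 5 — Current: I = V / Z = -0.2196 + j0.9358 A = 0.9612∠103.2° A.
Step 6 — Complex power: S = V·I* = 227.3 - j15.52 VA.
Step 7 — Real power: P = Re(S) = 227.3 W.
Step 8 — Reactive power: Q = Im(S) = -15.52 VAR.
Step 9 — Apparent power: |S| = 227.8 VA.
Step 10 — Power factor: PF = P/|S| = 0.9977 (leading).

(a) P = 227.3 W  (b) Q = -15.52 VAR  (c) S = 227.8 VA  (d) PF = 0.9977 (leading)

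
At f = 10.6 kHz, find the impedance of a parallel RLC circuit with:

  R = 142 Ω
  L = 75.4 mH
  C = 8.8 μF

Step 1 — Angular frequency: ω = 2π·f = 2π·1.06e+04 = 6.66e+04 rad/s.
Step 2 — Component impedances:
  R: Z = R = 142 Ω
  L: Z = jωL = j·6.66e+04·0.0754 = 0 + j5022 Ω
  C: Z = 1/(jωC) = -j/(ω·C) = 0 - j1.706 Ω
Step 3 — Parallel combination: 1/Z_total = 1/R + 1/L + 1/C; Z_total = 0.02051 - j1.707 Ω = 1.707∠-89.3° Ω.

Z = 0.02051 - j1.707 Ω = 1.707∠-89.3° Ω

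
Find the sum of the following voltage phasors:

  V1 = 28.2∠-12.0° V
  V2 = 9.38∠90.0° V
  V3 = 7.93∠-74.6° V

Step 1 — Convert each phasor to rectangular form:
  V1 = 28.2·(cos(-12.0°) + j·sin(-12.0°)) = 27.58 - j5.863 V
  V2 = 9.38·(cos(90.0°) + j·sin(90.0°)) = 0 + j9.38 V
  V3 = 7.93·(cos(-74.6°) + j·sin(-74.6°)) = 2.106 - j7.645 V
Step 2 — Sum components: V_total = 29.69 - j4.128 V.
Step 3 — Convert to polar: |V_total| = 29.98 V, ∠V_total = -7.9°.

V_total = 29.98∠-7.9° V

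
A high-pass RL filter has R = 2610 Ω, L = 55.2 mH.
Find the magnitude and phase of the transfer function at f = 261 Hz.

Step 1 — Angular frequency: ω = 2π·261 = 1640 rad/s.
Step 2 — Transfer function: H(jω) = jωL/(R + jωL).
Step 3 — Numerator jωL = j·90.52; denominator R + jωL = 2610 + j90.52.
Step 4 — H = 0.001201 + j0.03464.
Step 5 — Magnitude: |H| = 0.03466 (-29.2 dB); phase: φ = 88.0°.

|H| = 0.03466 (-29.2 dB), φ = 88.0°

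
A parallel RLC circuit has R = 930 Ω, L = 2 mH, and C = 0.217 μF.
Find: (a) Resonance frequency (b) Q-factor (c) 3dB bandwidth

Step 1 — Resonance: ω₀ = 1/√(LC) = 1/√(0.002·2.17e-07) = 4.8e+04 rad/s.
Step 2 — f₀ = ω₀/(2π) = 7640 Hz.
Step 3 — Parallel Q: Q = R/(ω₀L) = 930/(4.8e+04·0.002) = 9.687.
Step 4 — Bandwidth: Δω = ω₀/Q = 4955 rad/s; BW = Δω/(2π) = 788.6 Hz.

(a) f₀ = 7640 Hz  (b) Q = 9.687  (c) BW = 788.6 Hz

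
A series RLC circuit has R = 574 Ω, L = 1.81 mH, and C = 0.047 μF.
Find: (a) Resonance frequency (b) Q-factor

Step 1 — Resonance condition Im(Z)=0 gives ω₀ = 1/√(LC).
Step 2 — ω₀ = 1/√(0.00181·4.7e-08) = 1.084e+05 rad/s.
Step 3 — f₀ = ω₀/(2π) = 1.726e+04 Hz.
Step 4 — Series Q: Q = ω₀L/R = 1.084e+05·0.00181/574 = 0.3419.

(a) f₀ = 1.726e+04 Hz  (b) Q = 0.3419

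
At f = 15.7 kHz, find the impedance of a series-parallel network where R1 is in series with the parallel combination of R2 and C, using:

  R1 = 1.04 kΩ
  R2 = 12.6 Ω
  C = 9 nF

Step 1 — Angular frequency: ω = 2π·f = 2π·1.57e+04 = 9.865e+04 rad/s.
Step 2 — Component impedances:
  R1: Z = R = 1040 Ω
  R2: Z = R = 12.6 Ω
  C: Z = 1/(jωC) = -j/(ω·C) = 0 - j1126 Ω
Step 3 — Parallel branch: R2 || C = 1/(1/R2 + 1/C) = 12.6 - j0.1409 Ω.
Step 4 — Series with R1: Z_total = R1 + (R2 || C) = 1053 - j0.1409 Ω = 1053∠-0.0° Ω.

Z = 1053 - j0.1409 Ω = 1053∠-0.0° Ω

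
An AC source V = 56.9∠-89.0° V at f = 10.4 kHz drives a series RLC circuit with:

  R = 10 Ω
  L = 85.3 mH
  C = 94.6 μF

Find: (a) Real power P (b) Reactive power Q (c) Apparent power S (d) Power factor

Step 1 — Angular frequency: ω = 2π·f = 2π·1.04e+04 = 6.535e+04 rad/s.
Step 2 — Component impedances:
  R: Z = R = 10 Ω
  L: Z = jωL = j·6.535e+04·0.0853 = 0 + j5574 Ω
  C: Z = 1/(jωC) = -j/(ω·C) = 0 - j0.1618 Ω
Step 3 — Series combination: Z_total = R + L + C = 10 + j5574 Ω = 5574∠89.9° Ω.
Step 4 — Source phasor: V = 56.9∠-89.0° V = 0.993 - j56.89 V.
Step 5 — Current: I = V / Z = -0.01021 - j0.0001965 A = 0.01021∠-178.9° A.
Step 6 — Complex power: S = V·I* = 0.001042 + j0.5809 VA.
Step 7 — Real power: P = Re(S) = 0.001042 W.
Step 8 — Reactive power: Q = Im(S) = 0.5809 VAR.
Step 9 — Apparent power: |S| = 0.5809 VA.
Step 10 — Power factor: PF = P/|S| = 0.001794 (lagging).

(a) P = 0.001042 W  (b) Q = 0.5809 VAR  (c) S = 0.5809 VA  (d) PF = 0.001794 (lagging)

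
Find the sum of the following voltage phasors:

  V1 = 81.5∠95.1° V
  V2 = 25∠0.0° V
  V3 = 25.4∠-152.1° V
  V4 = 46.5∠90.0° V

Step 1 — Convert each phasor to rectangular form:
  V1 = 81.5·(cos(95.1°) + j·sin(95.1°)) = -7.245 + j81.18 V
  V2 = 25·(cos(0.0°) + j·sin(0.0°)) = 25 V
  V3 = 25.4·(cos(-152.1°) + j·sin(-152.1°)) = -22.45 - j11.89 V
  V4 = 46.5·(cos(90.0°) + j·sin(90.0°)) = 0 + j46.5 V
Step 2 — Sum components: V_total = -4.693 + j115.8 V.
Step 3 — Convert to polar: |V_total| = 115.9 V, ∠V_total = 92.3°.

V_total = 115.9∠92.3° V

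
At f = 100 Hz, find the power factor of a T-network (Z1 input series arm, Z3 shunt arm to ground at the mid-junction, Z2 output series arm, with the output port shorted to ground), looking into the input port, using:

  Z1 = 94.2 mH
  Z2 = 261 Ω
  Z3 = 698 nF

Step 1 — Angular frequency: ω = 2π·f = 2π·100 = 628.3 rad/s.
Step 2 — Component impedances:
  Z1: Z = jωL = j·628.3·0.0942 = 0 + j59.19 Ω
  Z2: Z = R = 261 Ω
  Z3: Z = 1/(jωC) = -j/(ω·C) = 0 - j2280 Ω
Step 3 — With the output port shorted to ground, the output series arm Z2 runs from the junction to ground; the shunt arm Z3 also runs from the junction to ground. They appear in parallel: Z3 || Z2 = 257.6 - j29.49 Ω.
Step 4 — Series with input arm Z1: Z_in = Z1 + (Z3 || Z2) = 257.6 + j29.7 Ω = 259.3∠6.6° Ω.
Step 5 — Power factor: PF = cos(φ) = Re(Z)/|Z| = 257.6/259.3 = 0.9934.
Step 6 — Type: Im(Z) = 29.7 ⇒ lagging (phase φ = 6.6°).

PF = 0.9934 (lagging, φ = 6.6°)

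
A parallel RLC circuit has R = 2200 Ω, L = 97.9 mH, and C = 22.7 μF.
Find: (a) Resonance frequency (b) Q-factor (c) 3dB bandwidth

Step 1 — Resonance: ω₀ = 1/√(LC) = 1/√(0.0979·2.27e-05) = 670.8 rad/s.
Step 2 — f₀ = ω₀/(2π) = 106.8 Hz.
Step 3 — Parallel Q: Q = R/(ω₀L) = 2200/(670.8·0.0979) = 33.5.
Step 4 — Bandwidth: Δω = ω₀/Q = 20.02 rad/s; BW = Δω/(2π) = 3.187 Hz.

(a) f₀ = 106.8 Hz  (b) Q = 33.5  (c) BW = 3.187 Hz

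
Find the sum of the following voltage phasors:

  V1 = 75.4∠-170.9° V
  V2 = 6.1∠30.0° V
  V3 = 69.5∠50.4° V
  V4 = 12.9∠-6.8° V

Step 1 — Convert each phasor to rectangular form:
  V1 = 75.4·(cos(-170.9°) + j·sin(-170.9°)) = -74.45 - j11.93 V
  V2 = 6.1·(cos(30.0°) + j·sin(30.0°)) = 5.283 + j3.05 V
  V3 = 69.5·(cos(50.4°) + j·sin(50.4°)) = 44.3 + j53.55 V
  V4 = 12.9·(cos(-6.8°) + j·sin(-6.8°)) = 12.81 - j1.527 V
Step 2 — Sum components: V_total = -12.06 + j43.15 V.
Step 3 — Convert to polar: |V_total| = 44.8 V, ∠V_total = 105.6°.

V_total = 44.8∠105.6° V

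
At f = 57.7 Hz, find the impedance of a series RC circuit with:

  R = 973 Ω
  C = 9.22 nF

Step 1 — Angular frequency: ω = 2π·f = 2π·57.7 = 362.5 rad/s.
Step 2 — Component impedances:
  R: Z = R = 973 Ω
  C: Z = 1/(jωC) = -j/(ω·C) = 0 - j2.992e+05 Ω
Step 3 — Series combination: Z_total = R + C = 973 - j2.992e+05 Ω = 2.992e+05∠-89.8° Ω.

Z = 973 - j2.992e+05 Ω = 2.992e+05∠-89.8° Ω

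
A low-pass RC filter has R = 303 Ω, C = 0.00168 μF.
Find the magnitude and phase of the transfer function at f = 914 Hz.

Step 1 — Angular frequency: ω = 2π·914 = 5743 rad/s.
Step 2 — Transfer function: H(jω) = 1/(1 + jωRC).
Step 3 — Denominator: 1 + jωRC = 1 + j·5743·303·1.68e-09 = 1 + j0.002923.
Step 4 — H = 1 - j0.002923.
Step 5 — Magnitude: |H| = 1 (-0.0 dB); phase: φ = -0.2°.

|H| = 1 (-0.0 dB), φ = -0.2°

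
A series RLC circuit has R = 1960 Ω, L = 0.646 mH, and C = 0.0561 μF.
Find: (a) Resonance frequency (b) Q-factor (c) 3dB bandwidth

Step 1 — Resonance: ω₀ = 1/√(LC) = 1/√(0.000646·5.61e-08) = 1.661e+05 rad/s.
Step 2 — f₀ = ω₀/(2π) = 2.644e+04 Hz.
Step 3 — Series Q: Q = ω₀L/R = 1.661e+05·0.000646/1960 = 0.05475.
Step 4 — Bandwidth: Δω = ω₀/Q = 3.034e+06 rad/s; BW = Δω/(2π) = 4.829e+05 Hz.

(a) f₀ = 2.644e+04 Hz  (b) Q = 0.05475  (c) BW = 4.829e+05 Hz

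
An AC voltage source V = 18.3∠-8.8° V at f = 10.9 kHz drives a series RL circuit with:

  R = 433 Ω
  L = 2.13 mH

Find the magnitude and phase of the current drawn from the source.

Step 1 — Angular frequency: ω = 2π·f = 2π·1.09e+04 = 6.849e+04 rad/s.
Step 2 — Component impedances:
  R: Z = R = 433 Ω
  L: Z = jωL = j·6.849e+04·0.00213 = 0 + j145.9 Ω
Step 3 — Series combination: Z_total = R + L = 433 + j145.9 Ω = 456.9∠18.6° Ω.
Step 4 — Source phasor: V = 18.3∠-8.8° V = 18.08 - j2.8 V.
Step 5 — Ohm's law: I = V / Z_total = (18.08 - j2.8) / (433 + j145.9) = 0.03555 - j0.01844 A.
Step 6 — Convert to polar: |I| = 0.04005 A, ∠I = -27.4°.

I = 0.04005∠-27.4° A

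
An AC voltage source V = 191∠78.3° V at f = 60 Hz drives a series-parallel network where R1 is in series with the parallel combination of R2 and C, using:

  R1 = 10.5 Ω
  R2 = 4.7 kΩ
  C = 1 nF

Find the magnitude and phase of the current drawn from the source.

Step 1 — Angular frequency: ω = 2π·f = 2π·60 = 377 rad/s.
Step 2 — Component impedances:
  R1: Z = R = 10.5 Ω
  R2: Z = R = 4700 Ω
  C: Z = 1/(jωC) = -j/(ω·C) = 0 - j2.653e+06 Ω
Step 3 — Parallel branch: R2 || C = 1/(1/R2 + 1/C) = 4700 - j8.328 Ω.
Step 4 — Series with R1: Z_total = R1 + (R2 || C) = 4710 - j8.328 Ω = 4710∠-0.1° Ω.
Step 5 — Source phasor: V = 191∠78.3° V = 38.73 + j187 V.
Step 6 — Ohm's law: I = V / Z_total = (38.73 + j187) / (4710 - j8.328) = 0.008152 + j0.03972 A.
Step 7 — Convert to polar: |I| = 0.04055 A, ∠I = 78.4°.

I = 0.04055∠78.4° A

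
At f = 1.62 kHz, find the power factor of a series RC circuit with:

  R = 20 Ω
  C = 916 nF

Step 1 — Angular frequency: ω = 2π·f = 2π·1620 = 1.018e+04 rad/s.
Step 2 — Component impedances:
  R: Z = R = 20 Ω
  C: Z = 1/(jωC) = -j/(ω·C) = 0 - j107.3 Ω
Step 3 — Series combination: Z_total = R + C = 20 - j107.3 Ω = 109.1∠-79.4° Ω.
Step 4 — Power factor: PF = cos(φ) = Re(Z)/|Z| = 20/109.1 = 0.1833.
Step 5 — Type: Im(Z) = -107.3 ⇒ leading (phase φ = -79.4°).

PF = 0.1833 (leading, φ = -79.4°)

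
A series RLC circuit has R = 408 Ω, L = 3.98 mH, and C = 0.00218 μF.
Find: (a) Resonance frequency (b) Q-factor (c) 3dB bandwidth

Step 1 — Resonance condition Im(Z)=0 gives ω₀ = 1/√(LC).
Step 2 — ω₀ = 1/√(0.00398·2.18e-09) = 3.395e+05 rad/s.
Step 3 — f₀ = ω₀/(2π) = 5.403e+04 Hz.
Step 4 — Series Q: Q = ω₀L/R = 3.395e+05·0.00398/408 = 3.312.
Step 5 — 3dB bandwidth: Δω = ω₀/Q = 1.025e+05 rad/s; BW = Δω/(2π) = 1.632e+04 Hz.

(a) f₀ = 5.403e+04 Hz  (b) Q = 3.312  (c) BW = 1.632e+04 Hz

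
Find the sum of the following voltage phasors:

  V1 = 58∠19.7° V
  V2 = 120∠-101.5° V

Step 1 — Convert each phasor to rectangular form:
  V1 = 58·(cos(19.7°) + j·sin(19.7°)) = 54.61 + j19.55 V
  V2 = 120·(cos(-101.5°) + j·sin(-101.5°)) = -23.92 - j117.6 V
Step 2 — Sum components: V_total = 30.68 - j98.04 V.
Step 3 — Convert to polar: |V_total| = 102.7 V, ∠V_total = -72.6°.

V_total = 102.7∠-72.6° V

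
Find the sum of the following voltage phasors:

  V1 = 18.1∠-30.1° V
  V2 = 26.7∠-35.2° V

Step 1 — Convert each phasor to rectangular form:
  V1 = 18.1·(cos(-30.1°) + j·sin(-30.1°)) = 15.66 - j9.077 V
  V2 = 26.7·(cos(-35.2°) + j·sin(-35.2°)) = 21.82 - j15.39 V
Step 2 — Sum components: V_total = 37.48 - j24.47 V.
Step 3 — Convert to polar: |V_total| = 44.76 V, ∠V_total = -33.1°.

V_total = 44.76∠-33.1° V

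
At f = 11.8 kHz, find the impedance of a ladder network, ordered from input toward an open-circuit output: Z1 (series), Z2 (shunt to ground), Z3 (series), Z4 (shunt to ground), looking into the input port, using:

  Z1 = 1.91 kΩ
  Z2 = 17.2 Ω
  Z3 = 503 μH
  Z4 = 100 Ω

Step 1 — Angular frequency: ω = 2π·f = 2π·1.18e+04 = 7.414e+04 rad/s.
Step 2 — Component impedances:
  Z1: Z = R = 1910 Ω
  Z2: Z = R = 17.2 Ω
  Z3: Z = jωL = j·7.414e+04·0.000503 = 0 + j37.29 Ω
  Z4: Z = R = 100 Ω
Step 3 — Ladder network (open output): work backward from the far end, alternating series and parallel combinations. Z_in = 1925 + j0.7294 Ω = 1925∠0.0° Ω.

Z = 1925 + j0.7294 Ω = 1925∠0.0° Ω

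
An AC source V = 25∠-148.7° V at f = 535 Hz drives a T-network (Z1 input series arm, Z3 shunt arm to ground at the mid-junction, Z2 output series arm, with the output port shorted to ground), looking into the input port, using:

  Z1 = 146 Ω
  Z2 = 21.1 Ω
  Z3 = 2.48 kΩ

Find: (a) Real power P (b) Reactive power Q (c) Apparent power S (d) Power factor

Step 1 — Angular frequency: ω = 2π·f = 2π·535 = 3362 rad/s.
Step 2 — Component impedances:
  Z1: Z = R = 146 Ω
  Z2: Z = R = 21.1 Ω
  Z3: Z = R = 2480 Ω
Step 3 — With the output port shorted to ground, the output series arm Z2 runs from the junction to ground; the shunt arm Z3 also runs from the junction to ground. They appear in parallel: Z3 || Z2 = 20.92 Ω.
Step 4 — Series with input arm Z1: Z_in = Z1 + (Z3 || Z2) = 166.9 Ω = 166.9∠0.0° Ω.
Step 5 — Source phasor: V = 25∠-148.7° V = -21.36 - j12.99 V.
Step 6 — Current: I = V / Z = -0.128 - j0.07781 A = 0.1498∠-148.7° A.
Step 7 — Complex power: S = V·I* = 3.744 VA.
Step 8 — Real power: P = Re(S) = 3.744 W.
Step 9 — Reactive power: Q = Im(S) = 0 VAR.
Step 10 — Apparent power: |S| = 3.744 VA.
Step 11 — Power factor: PF = P/|S| = 1 (unity).

(a) P = 3.744 W  (b) Q = 0 VAR  (c) S = 3.744 VA  (d) PF = 1 (unity)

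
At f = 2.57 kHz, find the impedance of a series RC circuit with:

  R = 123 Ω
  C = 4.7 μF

Step 1 — Angular frequency: ω = 2π·f = 2π·2570 = 1.615e+04 rad/s.
Step 2 — Component impedances:
  R: Z = R = 123 Ω
  C: Z = 1/(jωC) = -j/(ω·C) = 0 - j13.18 Ω
Step 3 — Series combination: Z_total = R + C = 123 - j13.18 Ω = 123.7∠-6.1° Ω.

Z = 123 - j13.18 Ω = 123.7∠-6.1° Ω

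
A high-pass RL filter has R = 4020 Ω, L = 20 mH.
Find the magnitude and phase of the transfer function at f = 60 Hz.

Step 1 — Angular frequency: ω = 2π·60 = 377 rad/s.
Step 2 — Transfer function: H(jω) = jωL/(R + jωL).
Step 3 — Numerator jωL = j·7.54; denominator R + jωL = 4020 + j7.54.
Step 4 — H = 3.518e-06 + j0.001876.
Step 5 — Magnitude: |H| = 0.001876 (-54.5 dB); phase: φ = 89.9°.

|H| = 0.001876 (-54.5 dB), φ = 89.9°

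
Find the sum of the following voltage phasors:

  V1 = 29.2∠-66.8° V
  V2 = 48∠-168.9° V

Step 1 — Convert each phasor to rectangular form:
  V1 = 29.2·(cos(-66.8°) + j·sin(-66.8°)) = 11.5 - j26.84 V
  V2 = 48·(cos(-168.9°) + j·sin(-168.9°)) = -47.1 - j9.241 V
Step 2 — Sum components: V_total = -35.6 - j36.08 V.
Step 3 — Convert to polar: |V_total| = 50.69 V, ∠V_total = -134.6°.

V_total = 50.69∠-134.6° V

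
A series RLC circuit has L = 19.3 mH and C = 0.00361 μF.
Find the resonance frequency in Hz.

Step 1 — Resonance condition Im(Z)=0 gives ω₀ = 1/√(LC).
Step 2 — ω₀ = 1/√(0.0193·3.61e-09) = 1.198e+05 rad/s.
Step 3 — f₀ = ω₀/(2π) = 1.907e+04 Hz.

f₀ = 1.907e+04 Hz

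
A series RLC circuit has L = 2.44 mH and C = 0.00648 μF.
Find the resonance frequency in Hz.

Step 1 — Resonance condition Im(Z)=0 gives ω₀ = 1/√(LC).
Step 2 — ω₀ = 1/√(0.00244·6.48e-09) = 2.515e+05 rad/s.
Step 3 — f₀ = ω₀/(2π) = 4.003e+04 Hz.

f₀ = 4.003e+04 Hz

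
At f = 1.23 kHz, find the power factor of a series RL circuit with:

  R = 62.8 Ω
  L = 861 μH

Step 1 — Angular frequency: ω = 2π·f = 2π·1230 = 7728 rad/s.
Step 2 — Component impedances:
  R: Z = R = 62.8 Ω
  L: Z = jωL = j·7728·0.000861 = 0 + j6.654 Ω
Step 3 — Series combination: Z_total = R + L = 62.8 + j6.654 Ω = 63.15∠6.0° Ω.
Step 4 — Power factor: PF = cos(φ) = Re(Z)/|Z| = 62.8/63.152 = 0.9944.
Step 5 — Type: Im(Z) = 6.654 ⇒ lagging (phase φ = 6.0°).

PF = 0.9944 (lagging, φ = 6.0°)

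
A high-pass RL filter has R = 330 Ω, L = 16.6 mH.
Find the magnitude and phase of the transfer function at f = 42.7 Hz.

Step 1 — Angular frequency: ω = 2π·42.7 = 268.3 rad/s.
Step 2 — Transfer function: H(jω) = jωL/(R + jωL).
Step 3 — Numerator jωL = j·4.454; denominator R + jωL = 330 + j4.454.
Step 4 — H = 0.0001821 + j0.01349.
Step 5 — Magnitude: |H| = 0.01349 (-37.4 dB); phase: φ = 89.2°.

|H| = 0.01349 (-37.4 dB), φ = 89.2°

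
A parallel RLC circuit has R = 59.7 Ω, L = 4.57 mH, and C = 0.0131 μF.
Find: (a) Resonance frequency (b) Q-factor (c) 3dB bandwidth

Step 1 — Resonance: ω₀ = 1/√(LC) = 1/√(0.00457·1.31e-08) = 1.292e+05 rad/s.
Step 2 — f₀ = ω₀/(2π) = 2.057e+04 Hz.
Step 3 — Parallel Q: Q = R/(ω₀L) = 59.7/(1.292e+05·0.00457) = 0.1011.
Step 4 — Bandwidth: Δω = ω₀/Q = 1.279e+06 rad/s; BW = Δω/(2π) = 2.035e+05 Hz.

(a) f₀ = 2.057e+04 Hz  (b) Q = 0.1011  (c) BW = 2.035e+05 Hz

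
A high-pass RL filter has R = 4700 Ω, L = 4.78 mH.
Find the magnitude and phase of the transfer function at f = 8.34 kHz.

Step 1 — Angular frequency: ω = 2π·8340 = 5.24e+04 rad/s.
Step 2 — Transfer function: H(jω) = jωL/(R + jωL).
Step 3 — Numerator jωL = j·250.5; denominator R + jωL = 4700 + j250.5.
Step 4 — H = 0.002832 + j0.05314.
Step 5 — Magnitude: |H| = 0.05322 (-25.5 dB); phase: φ = 86.9°.

|H| = 0.05322 (-25.5 dB), φ = 86.9°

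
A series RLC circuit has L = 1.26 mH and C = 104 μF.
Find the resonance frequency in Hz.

Step 1 — Resonance condition Im(Z)=0 gives ω₀ = 1/√(LC).
Step 2 — ω₀ = 1/√(0.00126·0.000104) = 2762 rad/s.
Step 3 — f₀ = ω₀/(2π) = 439.7 Hz.

f₀ = 439.7 Hz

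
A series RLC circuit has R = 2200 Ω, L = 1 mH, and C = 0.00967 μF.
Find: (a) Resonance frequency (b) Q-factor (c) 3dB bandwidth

Step 1 — Resonance condition Im(Z)=0 gives ω₀ = 1/√(LC).
Step 2 — ω₀ = 1/√(0.001·9.67e-09) = 3.216e+05 rad/s.
Step 3 — f₀ = ω₀/(2π) = 5.118e+04 Hz.
Step 4 — Series Q: Q = ω₀L/R = 3.216e+05·0.001/2200 = 0.1462.
Step 5 — 3dB bandwidth: Δω = ω₀/Q = 2.2e+06 rad/s; BW = Δω/(2π) = 3.501e+05 Hz.

(a) f₀ = 5.118e+04 Hz  (b) Q = 0.1462  (c) BW = 3.501e+05 Hz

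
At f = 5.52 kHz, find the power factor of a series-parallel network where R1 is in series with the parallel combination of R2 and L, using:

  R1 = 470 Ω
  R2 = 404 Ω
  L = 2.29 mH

Step 1 — Angular frequency: ω = 2π·f = 2π·5520 = 3.468e+04 rad/s.
Step 2 — Component impedances:
  R1: Z = R = 470 Ω
  R2: Z = R = 404 Ω
  L: Z = jωL = j·3.468e+04·0.00229 = 0 + j79.42 Ω
Step 3 — Parallel branch: R2 || L = 1/(1/R2 + 1/L) = 15.03 + j76.47 Ω.
Step 4 — Series with R1: Z_total = R1 + (R2 || L) = 485 + j76.47 Ω = 491∠9.0° Ω.
Step 5 — Power factor: PF = cos(φ) = Re(Z)/|Z| = 485/491 = 0.9878.
Step 6 — Type: Im(Z) = 76.47 ⇒ lagging (phase φ = 9.0°).

PF = 0.9878 (lagging, φ = 9.0°)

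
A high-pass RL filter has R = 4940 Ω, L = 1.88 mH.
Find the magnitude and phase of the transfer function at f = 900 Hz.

Step 1 — Angular frequency: ω = 2π·900 = 5655 rad/s.
Step 2 — Transfer function: H(jω) = jωL/(R + jωL).
Step 3 — Numerator jωL = j·10.63; denominator R + jωL = 4940 + j10.63.
Step 4 — H = 4.631e-06 + j0.002152.
Step 5 — Magnitude: |H| = 0.002152 (-53.3 dB); phase: φ = 89.9°.

|H| = 0.002152 (-53.3 dB), φ = 89.9°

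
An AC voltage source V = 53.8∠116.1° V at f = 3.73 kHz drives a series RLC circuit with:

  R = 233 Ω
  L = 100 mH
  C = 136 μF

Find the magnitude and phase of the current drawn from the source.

Step 1 — Angular frequency: ω = 2π·f = 2π·3730 = 2.344e+04 rad/s.
Step 2 — Component impedances:
  R: Z = R = 233 Ω
  L: Z = jωL = j·2.344e+04·0.1 = 0 + j2344 Ω
  C: Z = 1/(jωC) = -j/(ω·C) = 0 - j0.3137 Ω
Step 3 — Series combination: Z_total = R + L + C = 233 + j2343 Ω = 2355∠84.3° Ω.
Step 4 — Source phasor: V = 53.8∠116.1° V = -23.67 + j48.31 V.
Step 5 — Ohm's law: I = V / Z_total = (-23.67 + j48.31) / (233 + j2343) = 0.01942 + j0.01203 A.
Step 6 — Convert to polar: |I| = 0.02285 A, ∠I = 31.8°.

I = 0.02285∠31.8° A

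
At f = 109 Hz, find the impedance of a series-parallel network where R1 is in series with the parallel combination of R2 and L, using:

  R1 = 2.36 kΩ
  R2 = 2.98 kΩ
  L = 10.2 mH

Step 1 — Angular frequency: ω = 2π·f = 2π·109 = 684.9 rad/s.
Step 2 — Component impedances:
  R1: Z = R = 2360 Ω
  R2: Z = R = 2980 Ω
  L: Z = jωL = j·684.9·0.0102 = 0 + j6.986 Ω
Step 3 — Parallel branch: R2 || L = 1/(1/R2 + 1/L) = 0.01638 + j6.986 Ω.
Step 4 — Series with R1: Z_total = R1 + (R2 || L) = 2360 + j6.986 Ω = 2360∠0.2° Ω.

Z = 2360 + j6.986 Ω = 2360∠0.2° Ω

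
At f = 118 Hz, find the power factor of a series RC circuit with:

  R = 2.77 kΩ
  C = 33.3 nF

Step 1 — Angular frequency: ω = 2π·f = 2π·118 = 741.4 rad/s.
Step 2 — Component impedances:
  R: Z = R = 2770 Ω
  C: Z = 1/(jωC) = -j/(ω·C) = 0 - j4.05e+04 Ω
Step 3 — Series combination: Z_total = R + C = 2770 - j4.05e+04 Ω = 4.06e+04∠-86.1° Ω.
Step 4 — Power factor: PF = cos(φ) = Re(Z)/|Z| = 2770/4.06e+04 = 0.06823.
Step 5 — Type: Im(Z) = -4.05e+04 ⇒ leading (phase φ = -86.1°).

PF = 0.06823 (leading, φ = -86.1°)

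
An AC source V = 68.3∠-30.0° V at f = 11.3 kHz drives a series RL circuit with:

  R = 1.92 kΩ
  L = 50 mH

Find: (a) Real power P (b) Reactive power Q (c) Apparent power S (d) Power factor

Step 1 — Angular frequency: ω = 2π·f = 2π·1.13e+04 = 7.1e+04 rad/s.
Step 2 — Component impedances:
  R: Z = R = 1920 Ω
  L: Z = jωL = j·7.1e+04·0.05 = 0 + j3550 Ω
Step 3 — Series combination: Z_total = R + L = 1920 + j3550 Ω = 4036∠61.6° Ω.
Step 4 — Source phasor: V = 68.3∠-30.0° V = 59.15 - j34.15 V.
Step 5 — Current: I = V / Z = -0.0004706 - j0.01692 A = 0.01692∠-91.6° A.
Step 6 — Complex power: S = V·I* = 0.5499 + j1.017 VA.
Step 7 — Real power: P = Re(S) = 0.5499 W.
Step 8 — Reactive power: Q = Im(S) = 1.017 VAR.
Step 9 — Apparent power: |S| = 1.156 VA.
Step 10 — Power factor: PF = P/|S| = 0.4757 (lagging).

(a) P = 0.5499 W  (b) Q = 1.017 VAR  (c) S = 1.156 VA  (d) PF = 0.4757 (lagging)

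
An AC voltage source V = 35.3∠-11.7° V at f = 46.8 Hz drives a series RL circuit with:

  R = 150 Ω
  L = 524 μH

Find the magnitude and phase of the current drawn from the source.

Step 1 — Angular frequency: ω = 2π·f = 2π·46.8 = 294.1 rad/s.
Step 2 — Component impedances:
  R: Z = R = 150 Ω
  L: Z = jωL = j·294.1·0.000524 = 0 + j0.1541 Ω
Step 3 — Series combination: Z_total = R + L = 150 + j0.1541 Ω = 150∠0.1° Ω.
Step 4 — Source phasor: V = 35.3∠-11.7° V = 34.57 - j7.158 V.
Step 5 — Ohm's law: I = V / Z_total = (34.57 - j7.158) / (150 + j0.1541) = 0.2304 - j0.04796 A.
Step 6 — Convert to polar: |I| = 0.2353 A, ∠I = -11.8°.

I = 0.2353∠-11.8° A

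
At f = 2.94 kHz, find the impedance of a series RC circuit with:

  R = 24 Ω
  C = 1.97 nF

Step 1 — Angular frequency: ω = 2π·f = 2π·2940 = 1.847e+04 rad/s.
Step 2 — Component impedances:
  R: Z = R = 24 Ω
  C: Z = 1/(jωC) = -j/(ω·C) = 0 - j2.748e+04 Ω
Step 3 — Series combination: Z_total = R + C = 24 - j2.748e+04 Ω = 2.748e+04∠-89.9° Ω.

Z = 24 - j2.748e+04 Ω = 2.748e+04∠-89.9° Ω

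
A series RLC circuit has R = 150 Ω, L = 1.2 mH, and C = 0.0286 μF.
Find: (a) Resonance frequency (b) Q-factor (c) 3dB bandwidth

Step 1 — Resonance condition Im(Z)=0 gives ω₀ = 1/√(LC).
Step 2 — ω₀ = 1/√(0.0012·2.86e-08) = 1.707e+05 rad/s.
Step 3 — f₀ = ω₀/(2π) = 2.717e+04 Hz.
Step 4 — Series Q: Q = ω₀L/R = 1.707e+05·0.0012/150 = 1.366.
Step 5 — 3dB bandwidth: Δω = ω₀/Q = 1.25e+05 rad/s; BW = Δω/(2π) = 1.989e+04 Hz.

(a) f₀ = 2.717e+04 Hz  (b) Q = 1.366  (c) BW = 1.989e+04 Hz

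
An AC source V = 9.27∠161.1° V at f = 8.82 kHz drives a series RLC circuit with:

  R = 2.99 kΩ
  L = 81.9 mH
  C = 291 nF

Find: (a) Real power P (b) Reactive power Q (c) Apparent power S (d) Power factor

Step 1 — Angular frequency: ω = 2π·f = 2π·8820 = 5.542e+04 rad/s.
Step 2 — Component impedances:
  R: Z = R = 2990 Ω
  L: Z = jωL = j·5.542e+04·0.0819 = 0 + j4539 Ω
  C: Z = 1/(jωC) = -j/(ω·C) = 0 - j62.01 Ω
Step 3 — Series combination: Z_total = R + L + C = 2990 + j4477 Ω = 5383∠56.3° Ω.
Step 4 — Source phasor: V = 9.27∠161.1° V = -8.77 + j3.003 V.
Step 5 — Current: I = V / Z = -0.000441 + j0.001665 A = 0.001722∠104.8° A.
Step 6 — Complex power: S = V·I* = 0.008866 + j0.01327 VA.
Step 7 — Real power: P = Re(S) = 0.008866 W.
Step 8 — Reactive power: Q = Im(S) = 0.01327 VAR.
Step 9 — Apparent power: |S| = 0.01596 VA.
Step 10 — Power factor: PF = P/|S| = 0.5554 (lagging).

(a) P = 0.008866 W  (b) Q = 0.01327 VAR  (c) S = 0.01596 VA  (d) PF = 0.5554 (lagging)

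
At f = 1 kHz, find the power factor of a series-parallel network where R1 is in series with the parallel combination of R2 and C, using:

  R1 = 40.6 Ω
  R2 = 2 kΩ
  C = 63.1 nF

Step 1 — Angular frequency: ω = 2π·f = 2π·1000 = 6283 rad/s.
Step 2 — Component impedances:
  R1: Z = R = 40.6 Ω
  R2: Z = R = 2000 Ω
  C: Z = 1/(jωC) = -j/(ω·C) = 0 - j2522 Ω
Step 3 — Parallel branch: R2 || C = 1/(1/R2 + 1/C) = 1228 - j973.7 Ω.
Step 4 — Series with R1: Z_total = R1 + (R2 || C) = 1269 - j973.7 Ω = 1599∠-37.5° Ω.
Step 5 — Power factor: PF = cos(φ) = Re(Z)/|Z| = 1268.5/1599.1 = 0.7933.
Step 6 — Type: Im(Z) = -973.7 ⇒ leading (phase φ = -37.5°).

PF = 0.7933 (leading, φ = -37.5°)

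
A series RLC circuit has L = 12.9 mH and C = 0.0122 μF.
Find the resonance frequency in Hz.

Step 1 — Resonance condition Im(Z)=0 gives ω₀ = 1/√(LC).
Step 2 — ω₀ = 1/√(0.0129·1.22e-08) = 7.971e+04 rad/s.
Step 3 — f₀ = ω₀/(2π) = 1.269e+04 Hz.

f₀ = 1.269e+04 Hz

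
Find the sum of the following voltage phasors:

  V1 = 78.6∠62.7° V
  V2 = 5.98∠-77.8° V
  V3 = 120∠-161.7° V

Step 1 — Convert each phasor to rectangular form:
  V1 = 78.6·(cos(62.7°) + j·sin(62.7°)) = 36.05 + j69.85 V
  V2 = 5.98·(cos(-77.8°) + j·sin(-77.8°)) = 1.264 - j5.845 V
  V3 = 120·(cos(-161.7°) + j·sin(-161.7°)) = -113.9 - j37.68 V
Step 2 — Sum components: V_total = -76.62 + j26.32 V.
Step 3 — Convert to polar: |V_total| = 81.01 V, ∠V_total = 161.0°.

V_total = 81.01∠161.0° V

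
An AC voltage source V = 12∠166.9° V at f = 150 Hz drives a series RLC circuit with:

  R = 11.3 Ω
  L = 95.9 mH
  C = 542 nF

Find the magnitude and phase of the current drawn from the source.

Step 1 — Angular frequency: ω = 2π·f = 2π·150 = 942.5 rad/s.
Step 2 — Component impedances:
  R: Z = R = 11.3 Ω
  L: Z = jωL = j·942.5·0.0959 = 0 + j90.38 Ω
  C: Z = 1/(jωC) = -j/(ω·C) = 0 - j1958 Ω
Step 3 — Series combination: Z_total = R + L + C = 11.3 - j1867 Ω = 1867∠-89.7° Ω.
Step 4 — Source phasor: V = 12∠166.9° V = -11.69 + j2.72 V.
Step 5 — Ohm's law: I = V / Z_total = (-11.69 + j2.72) / (11.3 - j1867) = -0.001494 - j0.00625 A.
Step 6 — Convert to polar: |I| = 0.006426 A, ∠I = -103.4°.

I = 0.006426∠-103.4° A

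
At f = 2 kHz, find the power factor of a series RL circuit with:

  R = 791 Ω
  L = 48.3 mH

Step 1 — Angular frequency: ω = 2π·f = 2π·2000 = 1.257e+04 rad/s.
Step 2 — Component impedances:
  R: Z = R = 791 Ω
  L: Z = jωL = j·1.257e+04·0.0483 = 0 + j607 Ω
Step 3 — Series combination: Z_total = R + L = 791 + j607 Ω = 997∠37.5° Ω.
Step 4 — Power factor: PF = cos(φ) = Re(Z)/|Z| = 791/997 = 0.7934.
Step 5 — Type: Im(Z) = 607 ⇒ lagging (phase φ = 37.5°).

PF = 0.7934 (lagging, φ = 37.5°)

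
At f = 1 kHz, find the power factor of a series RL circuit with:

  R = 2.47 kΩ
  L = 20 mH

Step 1 — Angular frequency: ω = 2π·f = 2π·1000 = 6283 rad/s.
Step 2 — Component impedances:
  R: Z = R = 2470 Ω
  L: Z = jωL = j·6283·0.02 = 0 + j125.7 Ω
Step 3 — Series combination: Z_total = R + L = 2470 + j125.7 Ω = 2473∠2.9° Ω.
Step 4 — Power factor: PF = cos(φ) = Re(Z)/|Z| = 2470/2473.2 = 0.9987.
Step 5 — Type: Im(Z) = 125.7 ⇒ lagging (phase φ = 2.9°).

PF = 0.9987 (lagging, φ = 2.9°)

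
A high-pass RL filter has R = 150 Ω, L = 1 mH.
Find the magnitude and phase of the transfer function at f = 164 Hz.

Step 1 — Angular frequency: ω = 2π·164 = 1030 rad/s.
Step 2 — Transfer function: H(jω) = jωL/(R + jωL).
Step 3 — Numerator jωL = j·1.03; denominator R + jωL = 150 + j1.03.
Step 4 — H = 4.719e-05 + j0.006869.
Step 5 — Magnitude: |H| = 0.006869 (-43.3 dB); phase: φ = 89.6°.

|H| = 0.006869 (-43.3 dB), φ = 89.6°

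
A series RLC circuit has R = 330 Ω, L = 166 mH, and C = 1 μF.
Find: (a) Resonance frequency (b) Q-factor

Step 1 — Resonance condition Im(Z)=0 gives ω₀ = 1/√(LC).
Step 2 — ω₀ = 1/√(0.166·1e-06) = 2454 rad/s.
Step 3 — f₀ = ω₀/(2π) = 390.6 Hz.
Step 4 — Series Q: Q = ω₀L/R = 2454·0.166/330 = 1.235.

(a) f₀ = 390.6 Hz  (b) Q = 1.235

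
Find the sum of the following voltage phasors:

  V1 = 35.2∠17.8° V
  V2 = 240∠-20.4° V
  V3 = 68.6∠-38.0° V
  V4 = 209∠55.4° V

Step 1 — Convert each phasor to rectangular form:
  V1 = 35.2·(cos(17.8°) + j·sin(17.8°)) = 33.51 + j10.76 V
  V2 = 240·(cos(-20.4°) + j·sin(-20.4°)) = 224.9 - j83.66 V
  V3 = 68.6·(cos(-38.0°) + j·sin(-38.0°)) = 54.06 - j42.23 V
  V4 = 209·(cos(55.4°) + j·sin(55.4°)) = 118.7 + j172 V
Step 2 — Sum components: V_total = 431.2 + j56.9 V.
Step 3 — Convert to polar: |V_total| = 434.9 V, ∠V_total = 7.5°.

V_total = 434.9∠7.5° V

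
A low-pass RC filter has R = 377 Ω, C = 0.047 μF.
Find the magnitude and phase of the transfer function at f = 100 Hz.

Step 1 — Angular frequency: ω = 2π·100 = 628.3 rad/s.
Step 2 — Transfer function: H(jω) = 1/(1 + jωRC).
Step 3 — Denominator: 1 + jωRC = 1 + j·628.3·377·4.7e-08 = 1 + j0.01113.
Step 4 — H = 0.9999 - j0.01113.
Step 5 — Magnitude: |H| = 0.9999 (-0.0 dB); phase: φ = -0.6°.

|H| = 0.9999 (-0.0 dB), φ = -0.6°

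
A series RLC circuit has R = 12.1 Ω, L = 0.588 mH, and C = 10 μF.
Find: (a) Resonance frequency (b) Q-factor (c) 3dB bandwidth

Step 1 — Resonance condition Im(Z)=0 gives ω₀ = 1/√(LC).
Step 2 — ω₀ = 1/√(0.000588·1e-05) = 1.304e+04 rad/s.
Step 3 — f₀ = ω₀/(2π) = 2076 Hz.
Step 4 — Series Q: Q = ω₀L/R = 1.304e+04·0.000588/12.1 = 0.6337.
Step 5 — 3dB bandwidth: Δω = ω₀/Q = 2.058e+04 rad/s; BW = Δω/(2π) = 3275 Hz.

(a) f₀ = 2076 Hz  (b) Q = 0.6337  (c) BW = 3275 Hz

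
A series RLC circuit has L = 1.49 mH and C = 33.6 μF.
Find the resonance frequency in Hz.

Step 1 — Resonance condition Im(Z)=0 gives ω₀ = 1/√(LC).
Step 2 — ω₀ = 1/√(0.00149·3.36e-05) = 4469 rad/s.
Step 3 — f₀ = ω₀/(2π) = 711.3 Hz.

f₀ = 711.3 Hz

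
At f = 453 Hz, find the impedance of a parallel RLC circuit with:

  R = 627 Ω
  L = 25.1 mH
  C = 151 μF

Step 1 — Angular frequency: ω = 2π·f = 2π·453 = 2846 rad/s.
Step 2 — Component impedances:
  R: Z = R = 627 Ω
  L: Z = jωL = j·2846·0.0251 = 0 + j71.44 Ω
  C: Z = 1/(jωC) = -j/(ω·C) = 0 - j2.327 Ω
Step 3 — Parallel combination: 1/Z_total = 1/R + 1/L + 1/C; Z_total = 0.009225 - j2.405 Ω = 2.405∠-89.8° Ω.

Z = 0.009225 - j2.405 Ω = 2.405∠-89.8° Ω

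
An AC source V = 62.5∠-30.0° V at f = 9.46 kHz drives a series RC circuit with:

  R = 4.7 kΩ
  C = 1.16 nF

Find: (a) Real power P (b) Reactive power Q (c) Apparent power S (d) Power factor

Step 1 — Angular frequency: ω = 2π·f = 2π·9460 = 5.944e+04 rad/s.
Step 2 — Component impedances:
  R: Z = R = 4700 Ω
  C: Z = 1/(jωC) = -j/(ω·C) = 0 - j1.45e+04 Ω
Step 3 — Series combination: Z_total = R + C = 4700 - j1.45e+04 Ω = 1.525e+04∠-72.0° Ω.
Step 4 — Source phasor: V = 62.5∠-30.0° V = 54.13 - j31.25 V.
Step 5 — Current: I = V / Z = 0.003044 + j0.002745 A = 0.004099∠42.0° A.
Step 6 — Complex power: S = V·I* = 0.07899 - j0.2437 VA.
Step 7 — Real power: P = Re(S) = 0.07899 W.
Step 8 — Reactive power: Q = Im(S) = -0.2437 VAR.
Step 9 — Apparent power: |S| = 0.2562 VA.
Step 10 — Power factor: PF = P/|S| = 0.3083 (leading).

(a) P = 0.07899 W  (b) Q = -0.2437 VAR  (c) S = 0.2562 VA  (d) PF = 0.3083 (leading)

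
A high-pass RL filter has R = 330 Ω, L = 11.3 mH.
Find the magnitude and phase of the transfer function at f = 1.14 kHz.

Step 1 — Angular frequency: ω = 2π·1140 = 7163 rad/s.
Step 2 — Transfer function: H(jω) = jωL/(R + jωL).
Step 3 — Numerator jωL = j·80.94; denominator R + jωL = 330 + j80.94.
Step 4 — H = 0.05674 + j0.2314.
Step 5 — Magnitude: |H| = 0.2382 (-12.5 dB); phase: φ = 76.2°.

|H| = 0.2382 (-12.5 dB), φ = 76.2°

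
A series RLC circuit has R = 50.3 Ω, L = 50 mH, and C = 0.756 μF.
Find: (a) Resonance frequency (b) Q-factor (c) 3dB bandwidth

Step 1 — Resonance: ω₀ = 1/√(LC) = 1/√(0.05·7.56e-07) = 5143 rad/s.
Step 2 — f₀ = ω₀/(2π) = 818.6 Hz.
Step 3 — Series Q: Q = ω₀L/R = 5143·0.05/50.3 = 5.113.
Step 4 — Bandwidth: Δω = ω₀/Q = 1006 rad/s; BW = Δω/(2π) = 160.1 Hz.

(a) f₀ = 818.6 Hz  (b) Q = 5.113  (c) BW = 160.1 Hz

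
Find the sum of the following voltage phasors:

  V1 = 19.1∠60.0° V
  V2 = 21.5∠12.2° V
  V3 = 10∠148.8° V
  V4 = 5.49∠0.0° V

Step 1 — Convert each phasor to rectangular form:
  V1 = 19.1·(cos(60.0°) + j·sin(60.0°)) = 9.55 + j16.54 V
  V2 = 21.5·(cos(12.2°) + j·sin(12.2°)) = 21.01 + j4.543 V
  V3 = 10·(cos(148.8°) + j·sin(148.8°)) = -8.554 + j5.18 V
  V4 = 5.49·(cos(0.0°) + j·sin(0.0°)) = 5.49 V
Step 2 — Sum components: V_total = 27.5 + j26.26 V.
Step 3 — Convert to polar: |V_total| = 38.03 V, ∠V_total = 43.7°.

V_total = 38.03∠43.7° V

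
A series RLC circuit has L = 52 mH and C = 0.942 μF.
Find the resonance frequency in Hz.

Step 1 — Resonance condition Im(Z)=0 gives ω₀ = 1/√(LC).
Step 2 — ω₀ = 1/√(0.052·9.42e-07) = 4518 rad/s.
Step 3 — f₀ = ω₀/(2π) = 719.1 Hz.

f₀ = 719.1 Hz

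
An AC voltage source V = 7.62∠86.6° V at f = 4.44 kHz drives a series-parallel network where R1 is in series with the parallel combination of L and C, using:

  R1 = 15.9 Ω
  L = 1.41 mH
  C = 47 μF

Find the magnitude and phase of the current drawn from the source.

Step 1 — Angular frequency: ω = 2π·f = 2π·4440 = 2.79e+04 rad/s.
Step 2 — Component impedances:
  R1: Z = R = 15.9 Ω
  L: Z = jωL = j·2.79e+04·0.00141 = 0 + j39.34 Ω
  C: Z = 1/(jωC) = -j/(ω·C) = 0 - j0.7627 Ω
Step 3 — Parallel branch: L || C = 1/(1/L + 1/C) = 0 - j0.7778 Ω.
Step 4 — Series with R1: Z_total = R1 + (L || C) = 15.9 - j0.7778 Ω = 15.92∠-2.8° Ω.
Step 5 — Source phasor: V = 7.62∠86.6° V = 0.4519 + j7.607 V.
Step 6 — Ohm's law: I = V / Z_total = (0.4519 + j7.607) / (15.9 - j0.7778) = 0.005009 + j0.4786 A.
Step 7 — Convert to polar: |I| = 0.4787 A, ∠I = 89.4°.

I = 0.4787∠89.4° A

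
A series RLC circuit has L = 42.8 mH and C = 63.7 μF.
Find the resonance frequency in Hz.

Step 1 — Resonance condition Im(Z)=0 gives ω₀ = 1/√(LC).
Step 2 — ω₀ = 1/√(0.0428·6.37e-05) = 605.6 rad/s.
Step 3 — f₀ = ω₀/(2π) = 96.39 Hz.

f₀ = 96.39 Hz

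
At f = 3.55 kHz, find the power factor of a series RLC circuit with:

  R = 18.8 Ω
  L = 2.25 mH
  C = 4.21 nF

Step 1 — Angular frequency: ω = 2π·f = 2π·3550 = 2.231e+04 rad/s.
Step 2 — Component impedances:
  R: Z = R = 18.8 Ω
  L: Z = jωL = j·2.231e+04·0.00225 = 0 + j50.19 Ω
  C: Z = 1/(jωC) = -j/(ω·C) = 0 - j1.065e+04 Ω
Step 3 — Series combination: Z_total = R + L + C = 18.8 - j1.06e+04 Ω = 1.06e+04∠-89.9° Ω.
Step 4 — Power factor: PF = cos(φ) = Re(Z)/|Z| = 18.8/1.06e+04 = 0.001774.
Step 5 — Type: Im(Z) = -1.06e+04 ⇒ leading (phase φ = -89.9°).

PF = 0.001774 (leading, φ = -89.9°)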